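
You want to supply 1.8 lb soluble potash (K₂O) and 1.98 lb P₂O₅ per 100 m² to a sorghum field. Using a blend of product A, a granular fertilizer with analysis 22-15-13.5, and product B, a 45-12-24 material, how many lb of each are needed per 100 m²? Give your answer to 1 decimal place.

13.1 lb product A, 0.1 lb product B

With a, b = lb per 100 m² of product A and product B:
K₂O: 0.135·a + 0.24·b = 1.8
P₂O₅: 0.15·a + 0.12·b = 1.98
Eliminate a: (row1) − 0.135/0.15·(row2) → 0.132·b = 0.018, so b = 0.136364.
Back-substitute: a = (1.8 − 0.24·0.136364) / 0.135 = 13.0909.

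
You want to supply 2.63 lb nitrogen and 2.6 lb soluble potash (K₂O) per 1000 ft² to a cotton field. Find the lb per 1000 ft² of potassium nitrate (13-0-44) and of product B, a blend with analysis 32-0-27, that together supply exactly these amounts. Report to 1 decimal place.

1.2 lb potassium nitrate, 7.8 lb product B

Let a = lb of potassium nitrate, b = lb of product B (per 1000 ft²).
N: 0.13·a + 0.32·b = 2.63
K₂O: 0.44·a + 0.27·b = 2.6
Solving simultaneously: a = 1.15326, b = 7.75024.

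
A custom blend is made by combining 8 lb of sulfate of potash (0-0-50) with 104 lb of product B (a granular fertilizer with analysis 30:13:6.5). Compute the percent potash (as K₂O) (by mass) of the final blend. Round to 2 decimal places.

Total mass = 8 + 104 = 112 lb.
K₂O mass = 50%×8 + 6.5%×104 = 10.76 lb.
% K₂O = 10.76 / 112 = 9.60714%.

9.61% K₂O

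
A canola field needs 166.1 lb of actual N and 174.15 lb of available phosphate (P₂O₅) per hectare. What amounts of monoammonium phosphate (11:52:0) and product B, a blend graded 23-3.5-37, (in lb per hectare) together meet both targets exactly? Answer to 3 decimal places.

295.819 lb monoammonium phosphate, 580.695 lb product B

Let a = lb of monoammonium phosphate, b = lb of product B (per hectare).
N: 0.11·a + 0.23·b = 166.1
P₂O₅: 0.52·a + 0.035·b = 174.15
Eliminate b: (row1) − 0.23/0.035·(row2) → -3.30714·a = -978.314, so a = 295.8186.
Then b = (174.15 − 0.52·295.8186) / 0.035 = 580.69546.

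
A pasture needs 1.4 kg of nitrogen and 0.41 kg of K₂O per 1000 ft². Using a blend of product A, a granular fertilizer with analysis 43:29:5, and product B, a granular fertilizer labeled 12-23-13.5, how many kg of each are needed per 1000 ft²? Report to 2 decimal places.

2.69 kg product A, 2.04 kg product B

With a, b = kg per 1000 ft² of product A and product B:
N: 0.43·a + 0.12·b = 1.4
K₂O: 0.05·a + 0.135·b = 0.41
Solving simultaneously: a = 2.68588, b = 2.04227.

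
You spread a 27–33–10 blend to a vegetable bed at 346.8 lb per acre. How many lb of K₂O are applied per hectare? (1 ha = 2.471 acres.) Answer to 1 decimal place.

85.7 lb K₂O per hectare

K₂O per acre = 346.8 × 10% = 34.68 lb.
Convert to per hectare: 34.68 × 2.471 = 85.6943 lb.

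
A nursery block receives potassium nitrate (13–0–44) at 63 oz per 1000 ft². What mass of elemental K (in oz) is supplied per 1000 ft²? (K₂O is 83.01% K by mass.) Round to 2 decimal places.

23.01 oz K per thousand sq ft

K₂O per 1000 ft² = 63 × 44% = 27.72 oz.
Elemental K = 27.72 × 0.8301 = 23.0104 oz per 1000 ft².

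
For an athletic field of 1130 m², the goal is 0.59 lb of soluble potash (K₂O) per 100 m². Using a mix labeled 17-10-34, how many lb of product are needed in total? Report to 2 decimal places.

Product per 100 m² = 0.59 / 34% = 1.73529 lb.
Total product = 1.73529 × 1130 / 100 = 19.6088 lb.

19.61 lb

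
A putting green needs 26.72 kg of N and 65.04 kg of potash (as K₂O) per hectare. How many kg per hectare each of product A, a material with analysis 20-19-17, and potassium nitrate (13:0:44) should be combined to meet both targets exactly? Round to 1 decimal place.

Let a = kg of product A, b = kg of potassium nitrate (per hectare).
N: 0.2·a + 0.13·b = 26.72
K₂O: 0.17·a + 0.44·b = 65.04
From row1: a = (26.72 − 0.13·b) / 0.2.
Into row2: 0.17·(26.72 − 0.13·b)/0.2 + 0.44·b = 65.04 → b = 128.461, a = 50.1002.

50.1 kg product A, 128.5 kg potassium nitrate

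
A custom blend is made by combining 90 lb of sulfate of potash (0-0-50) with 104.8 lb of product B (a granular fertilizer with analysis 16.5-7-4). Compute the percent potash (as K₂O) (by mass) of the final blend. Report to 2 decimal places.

Total mass = 90 + 104.8 = 194.8 lb.
K₂O mass = 50%×90 + 4%×104.8 = 49.192 lb.
% K₂O = 49.192 / 194.8 = 25.2526%.

25.25% K₂O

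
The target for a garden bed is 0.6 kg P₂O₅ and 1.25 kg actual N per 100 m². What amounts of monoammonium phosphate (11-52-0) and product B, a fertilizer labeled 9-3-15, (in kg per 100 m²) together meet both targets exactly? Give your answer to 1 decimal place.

With a, b = kg per 100 m² of monoammonium phosphate and product B:
P₂O₅: 0.52·a + 0.03·b = 0.6
N: 0.11·a + 0.09·b = 1.25
From row1: a = (0.6 − 0.03·b) / 0.52.
Into row2: 0.11·(0.6 − 0.03·b)/0.52 + 0.09·b = 1.25 → b = 13.4253, a = 0.37931.

0.4 kg monoammonium phosphate, 13.4 kg product B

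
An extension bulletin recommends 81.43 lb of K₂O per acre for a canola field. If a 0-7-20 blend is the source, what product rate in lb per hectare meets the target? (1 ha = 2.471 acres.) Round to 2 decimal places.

1006.07 lb of product per hectare

Product per acre = 81.43 / 20% = 407.15 lb.
Convert to per hectare: 407.15 × 2.471 = 1006.068 lb.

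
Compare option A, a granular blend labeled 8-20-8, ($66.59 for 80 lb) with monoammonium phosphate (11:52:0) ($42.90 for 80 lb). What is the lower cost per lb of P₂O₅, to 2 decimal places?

option A: P₂O₅ per bag = 80 × 20% = 16 lb; cost = 66.59 / 16 = $4.1619/lb P₂O₅.
monoammonium phosphate: P₂O₅ per bag = 80 × 52% = 41.6 lb; cost = 42.90 / 41.6 = $1.0312/lb P₂O₅.
monoammonium phosphate is cheaper.

$1.03 per lb P₂O₅ (monoammonium phosphate)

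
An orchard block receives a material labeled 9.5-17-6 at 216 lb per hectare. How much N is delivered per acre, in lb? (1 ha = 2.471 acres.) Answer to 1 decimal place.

nitrogen per hectare = 216 × 9.5% = 20.52 lb.
Convert to per acre: 20.52 × 0.404694 = 8.30433 lb.

8.3 lb N per acre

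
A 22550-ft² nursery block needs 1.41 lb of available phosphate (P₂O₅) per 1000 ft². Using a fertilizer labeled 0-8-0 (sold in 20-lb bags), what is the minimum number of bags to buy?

20 bags

Product per 1000 ft² = 1.41 / 8% = 17.625 lb.
Total product = 17.625 × 22550 / 1000 = 397.444 lb.
Bags = ⌈397.444 / 20⌉ = 20.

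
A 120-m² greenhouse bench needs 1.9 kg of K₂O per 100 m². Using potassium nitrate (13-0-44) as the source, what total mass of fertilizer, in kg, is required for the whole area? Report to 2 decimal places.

Product per 100 m² = 1.9 / 44% = 4.31818 kg.
Total product = 4.31818 × 120 / 100 = 5.18182 kg.

5.18 kg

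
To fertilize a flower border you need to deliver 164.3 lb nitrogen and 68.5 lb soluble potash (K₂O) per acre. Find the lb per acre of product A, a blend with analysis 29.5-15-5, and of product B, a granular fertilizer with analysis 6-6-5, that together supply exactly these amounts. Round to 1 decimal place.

With a, b = lb per acre of product A and product B:
N: 0.295·a + 0.06·b = 164.3
K₂O: 0.05·a + 0.05·b = 68.5
Solving simultaneously: a = 349.362, b = 1020.64.

349.4 lb product A, 1020.6 lb product B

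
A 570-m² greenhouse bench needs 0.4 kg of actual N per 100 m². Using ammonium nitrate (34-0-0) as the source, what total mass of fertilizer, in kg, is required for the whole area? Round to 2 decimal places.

6.71 kg

Product per 100 m² = 0.4 / 34% = 1.17647 kg.
Total product = 1.17647 × 570 / 100 = 6.70588 kg.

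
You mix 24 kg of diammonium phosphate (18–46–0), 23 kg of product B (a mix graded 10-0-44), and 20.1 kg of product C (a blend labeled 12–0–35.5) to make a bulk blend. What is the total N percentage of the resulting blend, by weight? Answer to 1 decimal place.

Total mass = 24 + 23 + 20.1 = 67.1 kg.
N mass = 18%×24 + 10%×23 + 12%×20.1 = 9.032 kg.
% N = 9.032 / 67.1 = 13.4605%.

13.5% N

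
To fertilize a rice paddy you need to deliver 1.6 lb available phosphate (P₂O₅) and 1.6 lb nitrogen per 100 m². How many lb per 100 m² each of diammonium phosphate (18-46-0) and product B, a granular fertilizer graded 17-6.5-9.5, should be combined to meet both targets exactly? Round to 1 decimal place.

Let a = lb of diammonium phosphate, b = lb of product B (per 100 m²).
P₂O₅: 0.46·a + 0.065·b = 1.6
N: 0.18·a + 0.17·b = 1.6
Eliminate a: (row1) − 0.46/0.18·(row2) → -0.369444·b = -2.48889, so b = 6.73684.
Back-substitute: a = (1.6 − 0.065·6.73684) / 0.46 = 2.52632.

2.5 lb diammonium phosphate, 6.7 lb product B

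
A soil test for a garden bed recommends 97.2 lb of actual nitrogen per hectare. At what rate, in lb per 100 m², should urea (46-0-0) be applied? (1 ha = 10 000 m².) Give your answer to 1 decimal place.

Product per hectare = 97.2 / 46% = 211.304 lb.
Convert to per 100 m²: 211.304 × 0.01 = 2.11304 lb.

2.1 lb of product per hundred sq m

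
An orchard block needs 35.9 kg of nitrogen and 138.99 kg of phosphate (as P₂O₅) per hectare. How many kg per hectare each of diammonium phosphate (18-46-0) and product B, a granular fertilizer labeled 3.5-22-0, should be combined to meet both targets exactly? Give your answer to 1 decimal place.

With a, b = kg per hectare of diammonium phosphate and product B:
N: 0.18·a + 0.035·b = 35.9
P₂O₅: 0.46·a + 0.22·b = 138.99
Solving simultaneously: a = 129.079, b = 361.881.

129.1 kg diammonium phosphate, 361.9 kg product B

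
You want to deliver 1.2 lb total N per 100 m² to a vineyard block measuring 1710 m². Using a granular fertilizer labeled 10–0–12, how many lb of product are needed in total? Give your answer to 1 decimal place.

Product per 100 m² = 1.2 / 10% = 12 lb.
Total product = 12 × 1710 / 100 = 205.2 lb.

205.2 lb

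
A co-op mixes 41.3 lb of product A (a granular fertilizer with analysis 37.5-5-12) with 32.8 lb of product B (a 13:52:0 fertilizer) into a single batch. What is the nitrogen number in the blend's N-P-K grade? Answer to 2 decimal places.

Total mass = 41.3 + 32.8 = 74.1 lb.
N mass = 37.5%×41.3 + 13%×32.8 = 19.7515 lb.
% N = 19.7515 / 74.1 = 26.6552%.

26.66% N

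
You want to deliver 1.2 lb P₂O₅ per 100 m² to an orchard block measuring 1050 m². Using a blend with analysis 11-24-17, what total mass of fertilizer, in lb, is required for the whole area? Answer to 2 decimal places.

Product per 100 m² = 1.2 / 24% = 5 lb.
Total product = 5 × 1050 / 100 = 52.5 lb.

52.50 lb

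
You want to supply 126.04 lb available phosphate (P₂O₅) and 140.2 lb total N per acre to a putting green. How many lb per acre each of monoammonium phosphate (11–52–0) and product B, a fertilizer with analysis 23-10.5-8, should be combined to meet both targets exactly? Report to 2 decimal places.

Per-acre balance (a = monoammonium phosphate, b = product B):
P₂O₅: 0.52·a + 0.105·b = 126.04
N: 0.11·a + 0.23·b = 140.2
Solving simultaneously: a = 132.052, b = 546.409995.

132.05 lb monoammonium phosphate, 546.41 lb product B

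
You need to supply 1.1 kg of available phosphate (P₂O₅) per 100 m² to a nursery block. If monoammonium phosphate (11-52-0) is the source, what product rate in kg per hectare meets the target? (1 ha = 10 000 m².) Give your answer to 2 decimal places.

211.54 kg of product per hectare

Product per 100 m² = 1.1 / 52% = 2.11538 kg.
Convert to per hectare: 2.11538 × 100 = 211.538 kg.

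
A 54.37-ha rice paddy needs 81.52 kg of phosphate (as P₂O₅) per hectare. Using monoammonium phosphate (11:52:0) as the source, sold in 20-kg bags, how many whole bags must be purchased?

Product per hectare = 81.52 / 52% = 156.769 kg.
Total product = 156.769 × 54.37 = 8523.54 kg.
Bags = ⌈8523.54 / 20⌉ = 427.

427 bags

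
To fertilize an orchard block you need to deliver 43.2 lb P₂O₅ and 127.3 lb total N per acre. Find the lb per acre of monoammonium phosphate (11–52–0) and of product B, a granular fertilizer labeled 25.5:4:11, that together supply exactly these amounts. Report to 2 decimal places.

46.21 lb monoammonium phosphate, 479.28 lb product B

Let a = lb of monoammonium phosphate, b = lb of product B (per acre).
P₂O₅: 0.52·a + 0.04·b = 43.2
N: 0.11·a + 0.255·b = 127.3
Eliminate b: (row1) − 0.04/0.255·(row2) → 0.502745·a = 23.2314, so a = 46.209.
Then b = (127.3 − 0.11·46.209) / 0.255 = 479.282.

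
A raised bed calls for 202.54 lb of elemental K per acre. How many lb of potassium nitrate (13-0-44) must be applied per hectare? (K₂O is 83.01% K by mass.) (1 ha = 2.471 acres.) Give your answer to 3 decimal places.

As K₂O: 202.54 / 0.8301 = 243.995 lb per acre.
Product per acre = 243.995 / 44% = 554.533 lb.
Convert to per hectare: 554.533 × 2.471 = 1370.2521 lb.

1370.252 lb of product per hectare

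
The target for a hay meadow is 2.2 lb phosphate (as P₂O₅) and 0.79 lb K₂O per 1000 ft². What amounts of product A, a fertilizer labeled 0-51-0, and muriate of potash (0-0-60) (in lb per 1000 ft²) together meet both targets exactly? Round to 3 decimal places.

4.314 lb product A, 1.317 lb muriate of potash

With a, b = lb per 1000 ft² of product A and muriate of potash:
P₂O₅: 0.51·a + 0·b = 2.2
K₂O: 0·a + 0.6·b = 0.79
Solving simultaneously: a = 4.31373, b = 1.31667.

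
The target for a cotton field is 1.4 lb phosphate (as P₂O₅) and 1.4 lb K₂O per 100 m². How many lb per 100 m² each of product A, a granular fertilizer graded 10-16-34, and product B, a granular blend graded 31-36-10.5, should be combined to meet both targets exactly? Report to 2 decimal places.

3.38 lb product A, 2.39 lb product B

Per-100 m² balance (a = product A, b = product B):
P₂O₅: 0.16·a + 0.36·b = 1.4
K₂O: 0.34·a + 0.105·b = 1.4
Eliminate a: (row1) − 0.16/0.34·(row2) → 0.310588·b = 0.741176, so b = 2.38636.
Back-substitute: a = (1.4 − 0.36·2.38636) / 0.16 = 3.38068.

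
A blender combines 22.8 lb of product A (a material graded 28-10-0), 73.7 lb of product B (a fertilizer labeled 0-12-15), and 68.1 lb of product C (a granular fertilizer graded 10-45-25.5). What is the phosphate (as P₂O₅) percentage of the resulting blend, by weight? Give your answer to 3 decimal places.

25.376% P₂O₅

Total mass = 22.8 + 73.7 + 68.1 = 164.6 lb.
P₂O₅ mass = 10%×22.8 + 12%×73.7 + 45%×68.1 = 41.769 lb.
% P₂O₅ = 41.769 / 164.6 = 25.3761%.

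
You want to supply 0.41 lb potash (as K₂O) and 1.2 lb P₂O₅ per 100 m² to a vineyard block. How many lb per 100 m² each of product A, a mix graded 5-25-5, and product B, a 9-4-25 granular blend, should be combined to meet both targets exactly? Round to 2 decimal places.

With a, b = lb per 100 m² of product A and product B:
K₂O: 0.05·a + 0.25·b = 0.41
P₂O₅: 0.25·a + 0.04·b = 1.2
Eliminate a: (row1) − 0.05/0.25·(row2) → 0.242·b = 0.17, so b = 0.702479.
Back-substitute: a = (0.41 − 0.25·0.702479) / 0.05 = 4.6876.

4.69 lb product A, 0.70 lb product B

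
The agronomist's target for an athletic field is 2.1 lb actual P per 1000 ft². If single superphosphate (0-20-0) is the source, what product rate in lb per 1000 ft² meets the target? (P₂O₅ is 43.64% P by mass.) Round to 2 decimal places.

As P₂O₅: 2.1 / 0.4364 = 4.8121 lb per 1000 ft².
Product per 1000 ft² = 4.8121 / 20% = 24.0605 lb.

24.06 lb of product per thousand sq ft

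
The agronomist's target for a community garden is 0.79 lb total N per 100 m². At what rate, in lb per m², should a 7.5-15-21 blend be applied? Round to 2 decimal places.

Product per 100 m² = 0.79 / 7.5% = 10.5333 lb.
Convert to per m²: 10.5333 × 0.01 = 0.105333 lb.

0.11 lb of product per sq m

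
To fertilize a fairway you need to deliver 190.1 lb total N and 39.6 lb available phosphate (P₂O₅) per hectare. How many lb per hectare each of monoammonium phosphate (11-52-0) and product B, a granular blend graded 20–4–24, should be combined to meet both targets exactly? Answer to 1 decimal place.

Per-hectare balance (a = monoammonium phosphate, b = product B):
N: 0.11·a + 0.2·b = 190.1
P₂O₅: 0.52·a + 0.04·b = 39.6
Solving simultaneously: a = 3.17269, b = 948.755.

3.2 lb monoammonium phosphate, 948.8 lb product B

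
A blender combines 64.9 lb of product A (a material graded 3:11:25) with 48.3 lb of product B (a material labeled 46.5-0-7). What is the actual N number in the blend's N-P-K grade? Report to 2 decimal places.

21.56% N

Total mass = 64.9 + 48.3 = 113.2 lb.
N mass = 3%×64.9 + 46.5%×48.3 = 24.4065 lb.
% N = 24.4065 / 113.2 = 21.5605%.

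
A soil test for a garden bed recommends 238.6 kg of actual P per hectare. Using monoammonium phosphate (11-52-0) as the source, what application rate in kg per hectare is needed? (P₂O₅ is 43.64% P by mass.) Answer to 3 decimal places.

As P₂O₅: 238.6 / 0.4364 = 546.746 kg per hectare.
Product per hectare = 546.746 / 52% = 1051.4348 kg.

1051.435 kg of product per hectare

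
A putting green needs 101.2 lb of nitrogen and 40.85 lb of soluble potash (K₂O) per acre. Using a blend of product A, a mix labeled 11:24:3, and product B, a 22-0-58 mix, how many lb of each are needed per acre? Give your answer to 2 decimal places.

869.04 lb product A, 25.48 lb product B

Per-acre balance (a = product A, b = product B):
N: 0.11·a + 0.22·b = 101.2
K₂O: 0.03·a + 0.58·b = 40.85
Eliminate a: (row1) − 0.11/0.03·(row2) → -1.90667·b = -48.5833, so b = 25.4808.
Back-substitute: a = (101.2 − 0.22·25.4808) / 0.11 = 869.038.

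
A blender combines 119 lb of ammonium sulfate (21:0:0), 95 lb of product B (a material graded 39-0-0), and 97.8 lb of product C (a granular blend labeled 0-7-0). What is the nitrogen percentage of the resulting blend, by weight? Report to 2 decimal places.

Total mass = 119 + 95 + 97.8 = 311.8 lb.
N mass = 21%×119 + 39%×95 + 0%×97.8 = 62.04 lb.
% N = 62.04 / 311.8 = 19.8974%.

19.90% N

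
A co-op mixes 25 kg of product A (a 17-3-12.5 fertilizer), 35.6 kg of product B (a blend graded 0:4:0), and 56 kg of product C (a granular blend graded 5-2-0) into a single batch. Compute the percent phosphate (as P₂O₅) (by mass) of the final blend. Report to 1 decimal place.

2.8% P₂O₅

Total mass = 25 + 35.6 + 56 = 116.6 kg.
P₂O₅ mass = 3%×25 + 4%×35.6 + 2%×56 = 3.294 kg.
% P₂O₅ = 3.294 / 116.6 = 2.82504%.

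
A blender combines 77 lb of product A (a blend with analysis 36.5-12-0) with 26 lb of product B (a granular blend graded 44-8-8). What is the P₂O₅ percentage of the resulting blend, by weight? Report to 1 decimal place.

Total mass = 77 + 26 = 103 lb.
P₂O₅ mass = 12%×77 + 8%×26 = 11.32 lb.
% P₂O₅ = 11.32 / 103 = 10.9903%.

11.0% P₂O₅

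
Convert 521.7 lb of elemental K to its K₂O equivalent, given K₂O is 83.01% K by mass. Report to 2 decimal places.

K₂O = 521.7 / 0.8301 = 628.478 lb.

628.48 lb K₂O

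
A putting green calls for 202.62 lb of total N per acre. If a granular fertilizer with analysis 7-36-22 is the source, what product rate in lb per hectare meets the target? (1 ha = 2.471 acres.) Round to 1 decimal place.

Product per acre = 202.62 / 7% = 2894.57 lb.
Convert to per hectare: 2894.57 × 2.471 = 7152.49 lb.

7152.5 lb of product per hectare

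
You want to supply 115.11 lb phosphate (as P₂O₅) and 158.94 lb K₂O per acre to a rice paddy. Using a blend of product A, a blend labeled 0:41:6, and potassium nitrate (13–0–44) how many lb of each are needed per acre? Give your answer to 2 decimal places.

Let a = lb of product A, b = lb of potassium nitrate (per acre).
P₂O₅: 0.41·a + 0·b = 115.11
K₂O: 0.06·a + 0.44·b = 158.94
Eliminate a: (row1) − 0.41/0.06·(row2) → -3.00667·b = -970.98, so b = 322.942.
Back-substitute: a = (115.11 − 0·322.942) / 0.41 = 280.756.

280.76 lb product A, 322.94 lb potassium nitrate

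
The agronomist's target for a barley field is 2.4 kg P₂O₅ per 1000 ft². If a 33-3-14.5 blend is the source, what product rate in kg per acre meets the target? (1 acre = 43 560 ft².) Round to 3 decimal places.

3484.800 kg of product per acre

Product per 1000 ft² = 2.4 / 3% = 80 kg.
Convert to per acre: 80 × 43.56 = 3484.8 kg.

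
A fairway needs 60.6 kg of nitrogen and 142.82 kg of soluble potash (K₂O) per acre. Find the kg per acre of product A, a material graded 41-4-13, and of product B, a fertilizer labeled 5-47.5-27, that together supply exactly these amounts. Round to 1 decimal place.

88.5 kg product A, 486.4 kg product B

With a, b = kg per acre of product A and product B:
N: 0.41·a + 0.05·b = 60.6
K₂O: 0.13·a + 0.27·b = 142.82
Solving simultaneously: a = 88.4933, b = 486.355.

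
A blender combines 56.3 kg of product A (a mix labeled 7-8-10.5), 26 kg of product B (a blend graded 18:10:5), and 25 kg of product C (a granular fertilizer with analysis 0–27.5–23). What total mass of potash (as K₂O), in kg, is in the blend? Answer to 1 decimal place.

K₂O mass = 10.5%×56.3 + 5%×26 + 23%×25 = 12.9615 kg.

13.0 kg K₂O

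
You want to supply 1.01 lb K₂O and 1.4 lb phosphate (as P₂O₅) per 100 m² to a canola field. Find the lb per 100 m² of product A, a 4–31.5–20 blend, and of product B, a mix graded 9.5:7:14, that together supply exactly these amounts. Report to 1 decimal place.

4.2 lb product A, 1.3 lb product B

Let a = lb of product A, b = lb of product B (per 100 m²).
K₂O: 0.2·a + 0.14·b = 1.01
P₂O₅: 0.315·a + 0.07·b = 1.4
Solving simultaneously: a = 4.16279, b = 1.26744.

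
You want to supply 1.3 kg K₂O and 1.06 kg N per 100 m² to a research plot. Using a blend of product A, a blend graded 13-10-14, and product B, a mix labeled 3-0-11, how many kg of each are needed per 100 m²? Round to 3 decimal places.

7.683 kg product A, 2.040 kg product B

Per-100 m² balance (a = product A, b = product B):
K₂O: 0.14·a + 0.11·b = 1.3
N: 0.13·a + 0.03·b = 1.06
From row1: a = (1.3 − 0.11·b) / 0.14.
Into row2: 0.13·(1.3 − 0.11·b)/0.14 + 0.03·b = 1.06 → b = 2.0396, a = 7.68317.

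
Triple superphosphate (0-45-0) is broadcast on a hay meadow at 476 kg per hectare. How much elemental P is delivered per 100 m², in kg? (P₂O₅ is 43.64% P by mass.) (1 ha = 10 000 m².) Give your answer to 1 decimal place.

0.9 kg P per hundred sq m

P₂O₅ per hectare = 476 × 45% = 214.2 kg.
Elemental P = 214.2 × 0.4364 = 93.4769 kg per hectare.
Convert to per 100 m²: 93.4769 × 0.01 = 0.934769 kg.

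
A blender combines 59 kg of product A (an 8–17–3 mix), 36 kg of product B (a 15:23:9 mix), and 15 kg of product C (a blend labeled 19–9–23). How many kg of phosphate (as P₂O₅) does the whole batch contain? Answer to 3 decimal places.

19.660 kg P₂O₅

P₂O₅ mass = 17%×59 + 23%×36 + 9%×15 = 19.66 kg.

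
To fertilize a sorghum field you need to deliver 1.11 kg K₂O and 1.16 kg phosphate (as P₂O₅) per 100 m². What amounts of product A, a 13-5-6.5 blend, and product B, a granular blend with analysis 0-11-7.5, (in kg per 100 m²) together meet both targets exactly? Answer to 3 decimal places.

Per-100 m² balance (a = product A, b = product B):
K₂O: 0.065·a + 0.075·b = 1.11
P₂O₅: 0.05·a + 0.11·b = 1.16
Eliminate b: (row1) − 0.075/0.11·(row2) → 0.0309091·a = 0.319091, so a = 10.3235.
Then b = (1.16 − 0.05·10.3235) / 0.11 = 5.85294.

10.324 kg product A, 5.853 kg product B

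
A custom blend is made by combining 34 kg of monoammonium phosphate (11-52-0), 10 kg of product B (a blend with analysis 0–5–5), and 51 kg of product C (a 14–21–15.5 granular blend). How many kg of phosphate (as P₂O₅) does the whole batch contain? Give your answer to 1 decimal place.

28.9 kg P₂O₅

P₂O₅ mass = 52%×34 + 5%×10 + 21%×51 = 28.89 kg.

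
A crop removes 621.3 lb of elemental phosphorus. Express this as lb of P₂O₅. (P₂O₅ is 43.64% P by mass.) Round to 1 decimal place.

1423.7 lb P₂O₅

P₂O₅ = 621.3 / 0.4364 = 1423.69 lb.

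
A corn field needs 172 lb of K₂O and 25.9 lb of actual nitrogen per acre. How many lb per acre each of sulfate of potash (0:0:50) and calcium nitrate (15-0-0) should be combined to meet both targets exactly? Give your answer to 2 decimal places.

Let a = lb of sulfate of potash, b = lb of calcium nitrate (per acre).
K₂O: 0.5·a + 0·b = 172
N: 0·a + 0.15·b = 25.9
Solving simultaneously: a = 344, b = 172.667.

344.00 lb sulfate of potash, 172.67 lb calcium nitrate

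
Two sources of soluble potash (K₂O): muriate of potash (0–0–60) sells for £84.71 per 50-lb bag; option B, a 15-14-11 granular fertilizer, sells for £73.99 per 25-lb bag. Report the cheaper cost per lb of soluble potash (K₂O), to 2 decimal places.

£2.82 per lb K₂O (muriate of potash)

muriate of potash: K₂O per bag = 50 × 60% = 30 lb; cost = 84.71 / 30 = £2.8237/lb K₂O.
option B: K₂O per bag = 25 × 11% = 2.75 lb; cost = 73.99 / 2.75 = £26.9055/lb K₂O.
muriate of potash is cheaper.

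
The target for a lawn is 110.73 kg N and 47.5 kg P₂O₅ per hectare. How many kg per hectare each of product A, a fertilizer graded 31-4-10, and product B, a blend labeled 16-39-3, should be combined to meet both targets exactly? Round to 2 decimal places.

Let a = kg of product A, b = kg of product B (per hectare).
N: 0.31·a + 0.16·b = 110.73
P₂O₅: 0.04·a + 0.39·b = 47.5
Eliminate b: (row1) − 0.16/0.39·(row2) → 0.29359·a = 91.2428, so a = 310.783.
Then b = (47.5 − 0.04·310.783) / 0.39 = 89.9197.

310.78 kg product A, 89.92 kg product B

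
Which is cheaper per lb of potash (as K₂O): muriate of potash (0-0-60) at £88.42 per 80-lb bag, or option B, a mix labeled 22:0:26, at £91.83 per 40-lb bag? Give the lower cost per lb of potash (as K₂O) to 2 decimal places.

£1.84 per lb K₂O (muriate of potash)

muriate of potash: K₂O per bag = 80 × 60% = 48 lb; cost = 88.42 / 48 = £1.8421/lb K₂O.
option B: K₂O per bag = 40 × 26% = 10.4 lb; cost = 91.83 / 10.4 = £8.8298/lb K₂O.
muriate of potash is cheaper.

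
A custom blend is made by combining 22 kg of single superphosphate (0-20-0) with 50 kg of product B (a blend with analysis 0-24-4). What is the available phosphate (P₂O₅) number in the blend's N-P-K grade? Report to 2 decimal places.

22.78% P₂O₅

Total mass = 22 + 50 = 72 kg.
P₂O₅ mass = 20%×22 + 24%×50 = 16.4 kg.
% P₂O₅ = 16.4 / 72 = 22.7778%.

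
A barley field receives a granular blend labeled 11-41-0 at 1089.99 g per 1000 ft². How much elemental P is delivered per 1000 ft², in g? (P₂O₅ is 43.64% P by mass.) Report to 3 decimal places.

P₂O₅ per 1000 ft² = 1089.99 × 41% = 446.896 g.
Elemental P = 446.896 × 0.4364 = 195.0254 g per 1000 ft².

195.025 g P per thousand sq ft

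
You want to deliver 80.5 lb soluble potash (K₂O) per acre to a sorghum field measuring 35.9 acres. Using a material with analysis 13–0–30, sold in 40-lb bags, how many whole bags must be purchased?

Product per acre = 80.5 / 30% = 268.333 lb.
Total product = 268.333 × 35.9 = 9633.17 lb.
Bags = ⌈9633.17 / 40⌉ = 241.

241 bags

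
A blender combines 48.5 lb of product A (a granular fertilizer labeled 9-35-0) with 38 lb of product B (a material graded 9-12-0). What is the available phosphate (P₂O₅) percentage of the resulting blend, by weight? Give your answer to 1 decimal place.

Total mass = 48.5 + 38 = 86.5 lb.
P₂O₅ mass = 35%×48.5 + 12%×38 = 21.535 lb.
% P₂O₅ = 21.535 / 86.5 = 24.896%.

24.9% P₂O₅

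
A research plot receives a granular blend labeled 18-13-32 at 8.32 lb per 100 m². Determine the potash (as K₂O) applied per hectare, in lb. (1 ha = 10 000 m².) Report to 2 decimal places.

K₂O per 100 m² = 8.32 × 32% = 2.6624 lb.
Convert to per hectare: 2.6624 × 100 = 266.24 lb.

266.24 lb K₂O per hectare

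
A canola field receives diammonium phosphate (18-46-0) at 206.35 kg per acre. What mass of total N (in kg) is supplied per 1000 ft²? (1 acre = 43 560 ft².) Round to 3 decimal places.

0.853 kg N per thousand sq ft

nitrogen per acre = 206.35 × 18% = 37.143 kg.
Convert to per 1000 ft²: 37.143 × 0.0229568 = 0.852686 kg.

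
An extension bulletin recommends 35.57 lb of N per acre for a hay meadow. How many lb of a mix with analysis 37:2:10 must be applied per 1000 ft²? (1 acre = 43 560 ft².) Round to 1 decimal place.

2.2 lb of product per thousand sq ft

Product per acre = 35.57 / 37% = 96.1351 lb.
Convert to per 1000 ft²: 96.1351 × 0.0229568 = 2.20696 lb.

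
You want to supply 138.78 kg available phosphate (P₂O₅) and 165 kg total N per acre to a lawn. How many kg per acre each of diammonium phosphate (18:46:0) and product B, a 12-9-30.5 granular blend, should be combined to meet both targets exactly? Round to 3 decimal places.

With a, b = kg per acre of diammonium phosphate and product B:
P₂O₅: 0.46·a + 0.09·b = 138.78
N: 0.18·a + 0.12·b = 165
Eliminate a: (row1) − 0.46/0.18·(row2) → -0.216667·b = -282.887, so b = 1305.6308.
Back-substitute: a = (138.78 − 0.09·1305.6308) / 0.46 = 46.2462.

46.246 kg diammonium phosphate, 1305.631 kg product B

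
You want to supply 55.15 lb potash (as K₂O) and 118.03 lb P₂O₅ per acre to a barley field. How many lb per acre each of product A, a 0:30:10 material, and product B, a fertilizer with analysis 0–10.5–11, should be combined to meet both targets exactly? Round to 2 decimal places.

Let a = lb of product A, b = lb of product B (per acre).
K₂O: 0.1·a + 0.11·b = 55.15
P₂O₅: 0.3·a + 0.105·b = 118.03
Solving simultaneously: a = 319.669, b = 210.756.

319.67 lb product A, 210.76 lb product B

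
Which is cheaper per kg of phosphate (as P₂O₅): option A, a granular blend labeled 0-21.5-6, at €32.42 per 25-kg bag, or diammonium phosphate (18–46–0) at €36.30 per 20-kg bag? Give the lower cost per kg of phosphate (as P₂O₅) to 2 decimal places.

option A: P₂O₅ per bag = 25 × 21.5% = 5.375 kg; cost = 32.42 / 5.375 = €6.0316/kg P₂O₅.
diammonium phosphate: P₂O₅ per bag = 20 × 46% = 9.2 kg; cost = 36.30 / 9.2 = €3.9457/kg P₂O₅.
diammonium phosphate is cheaper.

€3.95 per kg P₂O₅ (diammonium phosphate)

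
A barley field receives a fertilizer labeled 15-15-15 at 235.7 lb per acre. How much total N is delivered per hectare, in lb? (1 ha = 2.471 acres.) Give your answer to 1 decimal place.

87.4 lb N per hectare

nitrogen per acre = 235.7 × 15% = 35.355 lb.
Convert to per hectare: 35.355 × 2.471 = 87.3622 lb.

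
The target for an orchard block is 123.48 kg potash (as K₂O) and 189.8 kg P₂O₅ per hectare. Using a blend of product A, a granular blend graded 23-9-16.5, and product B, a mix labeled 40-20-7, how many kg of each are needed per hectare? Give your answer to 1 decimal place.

Let a = kg of product A, b = kg of product B (per hectare).
K₂O: 0.165·a + 0.07·b = 123.48
P₂O₅: 0.09·a + 0.2·b = 189.8
From row1: a = (123.48 − 0.07·b) / 0.165.
Into row2: 0.09·(123.48 − 0.07·b)/0.165 + 0.2·b = 189.8 → b = 756.697, a = 427.341.

427.3 kg product A, 756.7 kg product B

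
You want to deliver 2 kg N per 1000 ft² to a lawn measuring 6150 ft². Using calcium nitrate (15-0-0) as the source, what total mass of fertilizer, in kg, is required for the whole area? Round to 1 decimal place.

Product per 1000 ft² = 2 / 15% = 13.3333 kg.
Total product = 13.3333 × 6150 / 1000 = 82 kg.

82.0 kg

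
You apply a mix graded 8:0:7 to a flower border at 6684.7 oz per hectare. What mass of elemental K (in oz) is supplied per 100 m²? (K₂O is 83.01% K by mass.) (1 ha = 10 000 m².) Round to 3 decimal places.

K₂O per hectare = 6684.7 × 7% = 467.929 oz.
Elemental K = 467.929 × 0.8301 = 388.428 oz per hectare.
Convert to per 100 m²: 388.428 × 0.01 = 3.88428 oz.

3.884 oz K per hundred sq m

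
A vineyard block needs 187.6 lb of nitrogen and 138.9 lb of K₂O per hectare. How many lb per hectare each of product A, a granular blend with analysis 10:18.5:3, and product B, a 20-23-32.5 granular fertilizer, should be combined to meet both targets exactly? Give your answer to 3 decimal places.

With a, b = lb per hectare of product A and product B:
N: 0.1·a + 0.2·b = 187.6
K₂O: 0.03·a + 0.325·b = 138.9
Eliminate a: (row1) − 0.1/0.03·(row2) → -0.883333·b = -275.4, so b = 311.7736.
Back-substitute: a = (187.6 − 0.2·311.7736) / 0.1 = 1252.4528.

1252.453 lb product A, 311.774 lb product B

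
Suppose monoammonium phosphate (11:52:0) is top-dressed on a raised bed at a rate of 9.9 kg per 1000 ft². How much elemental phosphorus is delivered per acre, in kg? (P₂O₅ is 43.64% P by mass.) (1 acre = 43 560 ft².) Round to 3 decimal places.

97.861 kg P per acre

P₂O₅ per 1000 ft² = 9.9 × 52% = 5.148 kg.
Elemental P = 5.148 × 0.4364 = 2.24659 kg per 1000 ft².
Convert to per acre: 2.24659 × 43.56 = 97.8613 kg.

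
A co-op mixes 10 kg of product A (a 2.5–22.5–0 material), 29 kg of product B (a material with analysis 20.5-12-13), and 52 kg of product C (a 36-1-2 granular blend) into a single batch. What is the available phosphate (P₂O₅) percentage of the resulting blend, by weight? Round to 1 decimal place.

6.9% P₂O₅

Total mass = 10 + 29 + 52 = 91 kg.
P₂O₅ mass = 22.5%×10 + 12%×29 + 1%×52 = 6.25 kg.
% P₂O₅ = 6.25 / 91 = 6.86813%.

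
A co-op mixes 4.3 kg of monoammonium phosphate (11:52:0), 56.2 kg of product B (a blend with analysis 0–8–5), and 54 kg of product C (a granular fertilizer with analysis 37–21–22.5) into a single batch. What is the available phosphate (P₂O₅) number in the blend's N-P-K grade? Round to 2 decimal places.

15.78% P₂O₅

Total mass = 4.3 + 56.2 + 54 = 114.5 kg.
P₂O₅ mass = 52%×4.3 + 8%×56.2 + 21%×54 = 18.072 kg.
% P₂O₅ = 18.072 / 114.5 = 15.7834%.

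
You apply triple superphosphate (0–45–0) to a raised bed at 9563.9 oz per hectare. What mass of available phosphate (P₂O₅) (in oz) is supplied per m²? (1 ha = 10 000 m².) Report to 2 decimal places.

P₂O₅ per hectare = 9563.9 × 45% = 4303.76 oz.
Convert to per m²: 4303.76 × 0.0001 = 0.430376 oz.

0.43 oz P₂O₅ per sq m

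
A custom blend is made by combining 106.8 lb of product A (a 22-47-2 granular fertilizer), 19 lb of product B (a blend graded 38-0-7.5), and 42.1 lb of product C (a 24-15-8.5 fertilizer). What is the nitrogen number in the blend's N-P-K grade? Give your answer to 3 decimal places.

Total mass = 106.8 + 19 + 42.1 = 167.9 lb.
N mass = 22%×106.8 + 38%×19 + 24%×42.1 = 40.82 lb.
% N = 40.82 / 167.9 = 24.3121%.

24.312% N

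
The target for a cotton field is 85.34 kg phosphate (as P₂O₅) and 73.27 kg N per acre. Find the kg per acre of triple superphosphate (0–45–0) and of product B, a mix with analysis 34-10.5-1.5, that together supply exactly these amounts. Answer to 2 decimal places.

With a, b = kg per acre of triple superphosphate and product B:
P₂O₅: 0.45·a + 0.105·b = 85.34
N: 0·a + 0.34·b = 73.27
Solving simultaneously: a = 139.361, b = 215.5.

139.36 kg triple superphosphate, 215.50 kg product B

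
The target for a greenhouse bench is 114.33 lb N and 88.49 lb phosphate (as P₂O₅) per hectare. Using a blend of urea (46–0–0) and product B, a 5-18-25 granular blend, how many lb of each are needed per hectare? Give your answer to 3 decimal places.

Let a = lb of urea, b = lb of product B (per hectare).
N: 0.46·a + 0.05·b = 114.33
P₂O₅: 0·a + 0.18·b = 88.49
Solving simultaneously: a = 195.10749, b = 491.6111.

195.107 lb urea, 491.611 lb product B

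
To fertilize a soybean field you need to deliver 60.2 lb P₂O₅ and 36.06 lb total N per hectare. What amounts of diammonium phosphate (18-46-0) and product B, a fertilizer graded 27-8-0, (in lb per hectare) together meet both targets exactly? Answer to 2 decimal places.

121.76 lb diammonium phosphate, 52.38 lb product B

Let a = lb of diammonium phosphate, b = lb of product B (per hectare).
P₂O₅: 0.46·a + 0.08·b = 60.2
N: 0.18·a + 0.27·b = 36.06
Eliminate b: (row1) − 0.08/0.27·(row2) → 0.406667·a = 49.5156, so a = 121.7596.
Then b = (36.06 − 0.18·121.7596) / 0.27 = 52.3825.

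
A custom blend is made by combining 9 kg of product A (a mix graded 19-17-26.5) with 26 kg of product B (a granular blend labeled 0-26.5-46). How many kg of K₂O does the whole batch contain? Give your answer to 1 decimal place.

14.3 kg K₂O

K₂O mass = 26.5%×9 + 46%×26 = 14.345 kg.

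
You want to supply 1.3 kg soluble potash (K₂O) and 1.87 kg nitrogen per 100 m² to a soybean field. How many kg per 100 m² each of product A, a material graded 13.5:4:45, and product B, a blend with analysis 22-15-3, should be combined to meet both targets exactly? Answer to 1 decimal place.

2.4 kg product A, 7.0 kg product B

Per-100 m² balance (a = product A, b = product B):
K₂O: 0.45·a + 0.03·b = 1.3
N: 0.135·a + 0.22·b = 1.87
Solving simultaneously: a = 2.42127, b = 7.01422.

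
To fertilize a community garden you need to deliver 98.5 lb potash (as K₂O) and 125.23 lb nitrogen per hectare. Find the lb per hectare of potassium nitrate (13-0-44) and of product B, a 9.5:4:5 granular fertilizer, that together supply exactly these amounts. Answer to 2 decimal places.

87.71 lb potassium nitrate, 1198.19 lb product B

Per-hectare balance (a = potassium nitrate, b = product B):
K₂O: 0.44·a + 0.05·b = 98.5
N: 0.13·a + 0.095·b = 125.23
From row1: a = (98.5 − 0.05·b) / 0.44.
Into row2: 0.13·(98.5 − 0.05·b)/0.44 + 0.095·b = 125.23 → b = 1198.193, a = 87.7054.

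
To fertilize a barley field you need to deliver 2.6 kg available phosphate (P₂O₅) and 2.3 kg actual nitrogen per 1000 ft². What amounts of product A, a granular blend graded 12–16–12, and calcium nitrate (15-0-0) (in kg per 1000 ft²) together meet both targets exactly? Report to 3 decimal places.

16.250 kg product A, 2.333 kg calcium nitrate

With a, b = kg per 1000 ft² of product A and calcium nitrate:
P₂O₅: 0.16·a + 0·b = 2.6
N: 0.12·a + 0.15·b = 2.3
Solving simultaneously: a = 16.25, b = 2.33333.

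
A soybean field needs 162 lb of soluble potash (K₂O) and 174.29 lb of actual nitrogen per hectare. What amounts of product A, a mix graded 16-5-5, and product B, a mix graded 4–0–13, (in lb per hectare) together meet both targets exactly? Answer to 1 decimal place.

Per-hectare balance (a = product A, b = product B):
K₂O: 0.05·a + 0.13·b = 162
N: 0.16·a + 0.04·b = 174.29
Eliminate a: (row1) − 0.05/0.16·(row2) → 0.1175·b = 107.534, so b = 915.186.
Back-substitute: a = (162 − 0.13·915.186) / 0.05 = 860.516.

860.5 lb product A, 915.2 lb product B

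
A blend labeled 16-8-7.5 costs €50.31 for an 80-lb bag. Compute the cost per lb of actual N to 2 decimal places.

€3.93 per lb N

N in bag = 80 × 16% = 12.8 lb.
Cost per lb N = €50.31 / 12.8 = €3.9305.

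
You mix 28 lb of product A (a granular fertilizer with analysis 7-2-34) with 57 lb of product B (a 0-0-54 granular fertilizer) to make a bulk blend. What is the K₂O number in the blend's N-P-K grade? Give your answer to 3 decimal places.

47.412% K₂O

Total mass = 28 + 57 = 85 lb.
K₂O mass = 34%×28 + 54%×57 = 40.3 lb.
% K₂O = 40.3 / 85 = 47.4118%.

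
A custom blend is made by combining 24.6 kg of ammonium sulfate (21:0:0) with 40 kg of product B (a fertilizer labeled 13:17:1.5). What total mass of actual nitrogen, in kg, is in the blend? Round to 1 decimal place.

10.4 kg N

N mass = 21%×24.6 + 13%×40 = 10.366 kg.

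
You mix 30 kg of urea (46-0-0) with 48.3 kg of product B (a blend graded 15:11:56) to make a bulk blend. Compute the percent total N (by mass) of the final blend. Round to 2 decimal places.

Total mass = 30 + 48.3 = 78.3 kg.
N mass = 46%×30 + 15%×48.3 = 21.045 kg.
% N = 21.045 / 78.3 = 26.8774%.

26.88% N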